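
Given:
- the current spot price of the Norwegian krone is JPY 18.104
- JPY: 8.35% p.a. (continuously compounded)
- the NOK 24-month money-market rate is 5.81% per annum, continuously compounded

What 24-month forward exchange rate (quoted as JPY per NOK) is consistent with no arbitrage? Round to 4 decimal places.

T = 2 years.
JPY accumulates by e^(0.0835×2) = 1.18175427.
NOK accumulates by e^(0.0581×2) = 1.12322049.
So F = 18.104 × 1.18175427 / 1.12322049 = 19.047444 (JPY/NOK).

19.0474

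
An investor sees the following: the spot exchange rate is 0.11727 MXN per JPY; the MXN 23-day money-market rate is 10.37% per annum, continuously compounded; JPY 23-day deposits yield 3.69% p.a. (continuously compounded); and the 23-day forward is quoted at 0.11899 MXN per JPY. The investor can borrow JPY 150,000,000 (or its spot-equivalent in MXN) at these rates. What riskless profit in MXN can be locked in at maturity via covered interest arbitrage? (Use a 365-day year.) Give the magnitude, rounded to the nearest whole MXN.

MXN 184,228

T = 23/365 years.
Keep in JPY, deliver into the forward: 150,000,000·1.0023279109·0.11899 = MXN 17,890,049.72.
Swap to MXN now, deposit: 150,000,000·0.11727·1.0065559171 = MXN 17,705,821.86.
The quoted forward overvalues JPY, so borrow MXN, buy JPY at spot, deposit the JPY at 3.69%, and sell the proceeds forward at 0.11899.
Arbitrage profit = |17,890,049.72 − 17,705,821.86| = MXN 184,228.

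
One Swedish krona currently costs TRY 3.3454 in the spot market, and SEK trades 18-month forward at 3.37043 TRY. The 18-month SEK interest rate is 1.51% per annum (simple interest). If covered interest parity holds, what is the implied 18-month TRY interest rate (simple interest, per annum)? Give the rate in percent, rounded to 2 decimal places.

2.02%

T = 18/12 years.
CIP gives F = S · g_TRY/g_SEK, so g_TRY/g_SEK = 3.37043/3.3454 = 1.0074819.
SEK growth factor: 1 + 0.0151×18/12 = 1.022650.
So the TRY growth factor = 1.0303014.
r = (1.0303014 − 1)/(18/12) = 0.020201 → 2.02%.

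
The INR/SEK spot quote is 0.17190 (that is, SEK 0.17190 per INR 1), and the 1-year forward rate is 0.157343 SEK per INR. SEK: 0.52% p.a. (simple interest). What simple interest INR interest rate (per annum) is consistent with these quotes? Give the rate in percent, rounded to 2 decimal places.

9.82%

T = 1 year.
CIP gives F = S · g_SEK/g_INR, so g_SEK/g_INR = 0.157343/0.1719 = 0.9153170.
SEK growth factor: 1 + 0.0052×1 = 1.005200.
That pins the INR growth at 1.0981988.
(1.0981988 − 1)/T = 0.098199, i.e. 9.82%.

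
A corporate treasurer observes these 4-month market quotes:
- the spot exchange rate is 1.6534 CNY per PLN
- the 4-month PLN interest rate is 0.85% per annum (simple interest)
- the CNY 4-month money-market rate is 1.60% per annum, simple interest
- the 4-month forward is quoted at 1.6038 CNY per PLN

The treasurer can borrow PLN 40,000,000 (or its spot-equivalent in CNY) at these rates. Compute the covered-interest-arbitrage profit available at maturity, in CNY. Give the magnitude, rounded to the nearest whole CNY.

CNY 2,154,961

T = 4/12 years.
Keep in PLN, deliver into the forward: 40,000,000·1.0028333333·1.6038 = CNY 64,333,764.00.
Swap to CNY now, deposit: 40,000,000·1.6534·1.0053333333 = CNY 66,488,725.33.
The quoted forward undervalues PLN, so borrow PLN, convert to CNY at spot, deposit the CNY at 1.60%, and buy PLN forward at 1.6038 to cover the loan.
Profit = 66,488,725.33 − 64,333,764.00 = CNY 2,154,961.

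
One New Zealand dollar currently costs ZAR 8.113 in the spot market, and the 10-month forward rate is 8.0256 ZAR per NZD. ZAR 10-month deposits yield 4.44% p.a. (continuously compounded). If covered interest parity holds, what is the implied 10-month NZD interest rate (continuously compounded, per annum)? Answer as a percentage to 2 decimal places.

5.74%

T = 10/12 years.
By CIP, F/S equals the ZAR-to-NZD growth ratio: 8.0256/8.113 = 0.9892272.
ZAR growth factor: e^(0.0444×10/12) = 1.037693.
That pins the NZD growth at 1.0489936.
Take logs: ln 1.0489936 / (10/12) = 0.057397, so 5.74%.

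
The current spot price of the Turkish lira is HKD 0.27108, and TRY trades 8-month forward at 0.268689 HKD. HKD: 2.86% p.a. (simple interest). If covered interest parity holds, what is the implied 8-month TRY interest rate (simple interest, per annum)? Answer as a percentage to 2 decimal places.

4.22%

T = 8/12 years.
By CIP, F/S equals the HKD-to-TRY growth ratio: 0.268689/0.27108 = 0.9911797.
HKD growth factor: 1 + 0.0286×8/12 = 1.0190667.
That pins the TRY growth at 1.0281352.
(1.0281352 − 1)/T = 0.042203, i.e. 4.22%.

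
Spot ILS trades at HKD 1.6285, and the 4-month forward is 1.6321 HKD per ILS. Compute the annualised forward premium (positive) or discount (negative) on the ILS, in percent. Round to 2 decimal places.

T = 4/12 years.
ILS trades forward at +0.22106% vs spot over the period.
Annualise by dividing by T: 0.0022106 / (4/12) = 0.006632 → 0.66%.

+0.66%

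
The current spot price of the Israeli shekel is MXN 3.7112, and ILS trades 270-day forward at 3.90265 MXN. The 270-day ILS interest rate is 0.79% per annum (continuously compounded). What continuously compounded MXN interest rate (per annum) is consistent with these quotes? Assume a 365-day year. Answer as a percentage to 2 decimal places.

T = 270/365 years.
CIP gives F = S · g_MXN/g_ILS, so g_MXN/g_ILS = 3.90265/3.7112 = 1.0515871.
ILS growth factor: e^(0.0079×270/365) = 1.0058609.
That pins the MXN growth at 1.0577503.
Take logs: ln 1.0577503 / (270/365) = 0.075899, so 7.59%.

7.59%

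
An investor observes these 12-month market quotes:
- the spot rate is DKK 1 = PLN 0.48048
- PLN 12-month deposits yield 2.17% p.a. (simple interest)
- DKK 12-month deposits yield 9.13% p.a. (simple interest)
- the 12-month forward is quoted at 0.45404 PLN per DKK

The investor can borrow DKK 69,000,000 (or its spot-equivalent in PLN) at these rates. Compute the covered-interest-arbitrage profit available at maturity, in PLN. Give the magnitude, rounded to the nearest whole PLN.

T = 1 year.
Keep in DKK, deliver into the forward: 69,000,000·1.091300·0.45404 = PLN 34,189,075.79.
Swap to PLN now, deposit: 69,000,000·0.48048·1.021700 = PLN 33,872,542.70.
The quoted forward overvalues DKK, so borrow PLN, buy DKK at spot, deposit the DKK at 9.13%, and sell the proceeds forward at 0.45404.
Profit = 34,189,075.79 − 33,872,542.70 = PLN 316,533.

PLN 316,533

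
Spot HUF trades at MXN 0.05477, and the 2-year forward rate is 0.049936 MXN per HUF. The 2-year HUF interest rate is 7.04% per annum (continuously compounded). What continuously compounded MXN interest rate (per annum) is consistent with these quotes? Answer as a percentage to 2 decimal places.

T = 2 years.
By CIP, F/S equals the MXN-to-HUF growth ratio: 0.049936/0.05477 = 0.9117400.
The HUF side grows by e^(0.0704×2) = 1.1511944.
Hence g_MXN = 1.049590.
Take logs: ln 1.049590 / 2 = 0.024200, so 2.42%.

2.42%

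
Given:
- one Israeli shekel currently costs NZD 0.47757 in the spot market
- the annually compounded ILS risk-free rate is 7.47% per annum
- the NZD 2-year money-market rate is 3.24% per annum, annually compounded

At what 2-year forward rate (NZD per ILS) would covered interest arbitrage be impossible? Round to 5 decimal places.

T = 2 years.
NZD accumulates by (1 + 0.0324)^2 = 1.0658498.
Growth of 1 ILS over T: (1 + 0.0747)^2 = 1.1549801.
So F = 0.47757 × 1.0658498 / 1.1549801 = 0.4407157 (NZD/ILS).

0.44072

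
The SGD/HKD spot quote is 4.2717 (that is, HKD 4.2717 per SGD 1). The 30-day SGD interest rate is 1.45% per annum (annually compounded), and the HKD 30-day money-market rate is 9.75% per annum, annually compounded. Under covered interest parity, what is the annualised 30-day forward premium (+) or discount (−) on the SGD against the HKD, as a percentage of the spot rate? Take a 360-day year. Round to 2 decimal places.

T = 30/360 years.
No-arbitrage forward: 4.2717 × 1.007783 / 1.0012004 = 4.2997852 HKD/SGD.
Annualised premium = (F − S)/S × (1/T) = (4.2997852 − 4.2717)/4.2717 ÷ (30/360) = 7.89%.

+7.89%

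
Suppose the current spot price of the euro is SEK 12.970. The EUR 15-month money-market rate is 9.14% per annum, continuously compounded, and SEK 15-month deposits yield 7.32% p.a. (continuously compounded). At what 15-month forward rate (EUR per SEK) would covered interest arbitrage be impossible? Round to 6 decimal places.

0.078875

T = 15/12 years.
Growth of 1 SEK over T: e^(0.0732×15/12) = 1.0958168.
EUR growth factor: e^(0.0914×15/12) = 1.1210323.
Forward (SEK per EUR) = 12.97 × 1.0958168 / 1.1210323 = 12.67826.
Quoted the other way: 1/12.67826 = 0.078875 EUR per SEK.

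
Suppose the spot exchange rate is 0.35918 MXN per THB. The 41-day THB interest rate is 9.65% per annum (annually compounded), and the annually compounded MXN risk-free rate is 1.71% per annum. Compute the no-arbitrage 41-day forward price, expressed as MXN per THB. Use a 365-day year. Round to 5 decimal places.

0.35616

T = 41/365 years.
MXN accumulates by (1 + 0.0171)^(41/365) = 1.0019064.
Growth of 1 THB over T: (1 + 0.0965)^(41/365) = 1.0104018.
CIP: F = S · (grow MXN)/(grow THB) = 0.35918 × 1.0019064/1.0104018 = 0.3561600 MXN per THB.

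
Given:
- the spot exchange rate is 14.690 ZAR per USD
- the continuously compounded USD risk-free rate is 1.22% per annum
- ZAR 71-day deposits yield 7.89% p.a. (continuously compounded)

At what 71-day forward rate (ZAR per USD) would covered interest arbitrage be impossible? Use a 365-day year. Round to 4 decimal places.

T = 71/365 years.
ZAR accumulates by e^(0.0789×71/365) = 1.01546605.
USD growth factor: e^(0.0122×71/365) = 1.00237597.
Forward (ZAR per USD) = 14.69 × 1.01546605 / 1.00237597 = 14.881837.

14.8818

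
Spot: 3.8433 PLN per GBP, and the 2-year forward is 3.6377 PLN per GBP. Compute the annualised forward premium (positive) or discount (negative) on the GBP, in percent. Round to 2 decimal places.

T = 2 years.
GBP trades forward at -5.34957% vs spot over the period.
Per annum: -0.0534957 / 2 = -0.026748 = -2.67%.

-2.67%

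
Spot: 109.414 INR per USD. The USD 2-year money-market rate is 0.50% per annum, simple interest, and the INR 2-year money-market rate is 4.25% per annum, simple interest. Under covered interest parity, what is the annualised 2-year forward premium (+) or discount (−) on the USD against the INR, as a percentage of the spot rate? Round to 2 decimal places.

T = 2 years.
No-arbitrage forward: 109.414 × 1.085000 / 1.010000 = 117.538802 INR/USD.
Annualised premium = (F − S)/S × (1/T) = (117.538802 − 109.414)/109.414 ÷ 2 = 3.71%.

+3.71%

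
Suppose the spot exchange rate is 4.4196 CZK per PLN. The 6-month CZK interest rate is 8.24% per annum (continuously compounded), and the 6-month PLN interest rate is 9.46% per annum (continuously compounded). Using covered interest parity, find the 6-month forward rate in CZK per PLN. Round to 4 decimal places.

4.3927

T = 6/12 years.
Growth of 1 CZK over T: e^(0.0824×6/12) = 1.0420605.
Growth of 1 PLN over T: e^(0.0946×6/12) = 1.0484365.
So F = 4.4196 × 1.0420605 / 1.0484365 = 4.392722 (CZK/PLN).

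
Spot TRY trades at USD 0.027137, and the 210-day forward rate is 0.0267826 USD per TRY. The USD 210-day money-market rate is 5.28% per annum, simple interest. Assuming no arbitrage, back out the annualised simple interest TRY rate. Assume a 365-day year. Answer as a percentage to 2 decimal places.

7.65%

T = 210/365 years.
By CIP, F/S equals the USD-to-TRY growth ratio: 0.0267826/0.027137 = 0.9869403.
The USD side grows by 1 + 0.0528×210/365 = 1.0303781.
So the TRY growth factor = 1.0440126.
(1.0440126 − 1)/T = 0.076498, i.e. 7.65%.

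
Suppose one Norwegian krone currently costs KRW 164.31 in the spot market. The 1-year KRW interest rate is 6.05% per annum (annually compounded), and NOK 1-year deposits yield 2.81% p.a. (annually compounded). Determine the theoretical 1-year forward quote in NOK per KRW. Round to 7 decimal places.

0.0059001

T = 1 year.
KRW growth factor: (1 + 0.0605)^1 = 1.060500.
NOK growth factor: (1 + 0.0281)^1 = 1.028100.
Forward (KRW per NOK) = 164.31 × 1.060500 / 1.028100 = 169.4881.
Quoted the other way: 1/169.4881 = 0.0059001 NOK per KRW.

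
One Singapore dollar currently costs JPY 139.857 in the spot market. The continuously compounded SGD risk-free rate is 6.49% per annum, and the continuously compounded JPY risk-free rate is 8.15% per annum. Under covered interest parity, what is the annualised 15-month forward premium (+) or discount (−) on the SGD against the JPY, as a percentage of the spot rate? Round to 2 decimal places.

+1.68%

T = 15/12 years.
CIP forward (JPY per SGD) = 139.857 × 1.1072451/1.0845065 = 142.789350.
Annualised premium = (F − S)/S × (1/T) = (142.789350 − 139.857)/139.857 ÷ (15/12) = 1.68%.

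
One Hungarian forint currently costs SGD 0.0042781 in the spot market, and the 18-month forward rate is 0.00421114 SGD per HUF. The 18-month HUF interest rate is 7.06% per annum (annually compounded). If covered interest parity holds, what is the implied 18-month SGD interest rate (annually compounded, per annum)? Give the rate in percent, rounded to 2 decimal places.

T = 18/12 years.
CIP gives F = S · g_SGD/g_HUF, so g_SGD/g_HUF = 0.00421114/0.0042781 = 0.9843482.
HUF growth factor: (1 + 0.0706)^(18/12) = 1.1077477.
Hence g_SGD = 1.0904095.
Annualise: 1.0904095^(12/18) − 1 = 0.059399 = 5.94%.

5.94%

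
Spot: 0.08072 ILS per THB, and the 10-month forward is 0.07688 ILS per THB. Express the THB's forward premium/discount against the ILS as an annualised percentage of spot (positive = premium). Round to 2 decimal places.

-5.71%

T = 10/12 years.
(F − S)/S = (0.07688 − 0.08072)/0.08072 = -0.0475719.
Per annum: -0.0475719 / (10/12) = -0.057086 = -5.71%.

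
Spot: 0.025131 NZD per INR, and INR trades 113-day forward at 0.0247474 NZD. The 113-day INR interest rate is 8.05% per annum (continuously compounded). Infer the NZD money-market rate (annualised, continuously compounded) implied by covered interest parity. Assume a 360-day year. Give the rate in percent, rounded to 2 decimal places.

3.15%

T = 113/360 years.
F/S = 0.0247474/0.025131 = 0.9847360 = (growth of NZD) / (growth of INR).
INR growth factor: e^(0.0805×113/360) = 1.025590.
So the NZD growth factor = 1.0099354.
r = ln(1.0099354)/(113/360) = 0.031496 → 3.15%.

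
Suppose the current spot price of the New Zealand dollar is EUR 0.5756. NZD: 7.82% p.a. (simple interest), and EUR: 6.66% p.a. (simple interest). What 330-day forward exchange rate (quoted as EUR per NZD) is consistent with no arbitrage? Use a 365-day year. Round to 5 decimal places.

0.56996

T = 330/365 years.
EUR growth factor: 1 + 0.0666×330/365 = 1.0602137.
Growth of 1 NZD over T: 1 + 0.0782×330/365 = 1.0707014.
CIP: F = S · (grow EUR)/(grow NZD) = 0.5756 × 1.0602137/1.0707014 = 0.5699619 EUR per NZD.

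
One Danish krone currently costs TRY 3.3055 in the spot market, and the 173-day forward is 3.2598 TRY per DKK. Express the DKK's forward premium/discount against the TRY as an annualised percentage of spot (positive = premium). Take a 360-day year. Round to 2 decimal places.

T = 173/360 years.
DKK trades forward at -1.38254% vs spot over the period.
Per annum: -0.0138254 / (173/360) = -0.028770 = -2.88%.

-2.88%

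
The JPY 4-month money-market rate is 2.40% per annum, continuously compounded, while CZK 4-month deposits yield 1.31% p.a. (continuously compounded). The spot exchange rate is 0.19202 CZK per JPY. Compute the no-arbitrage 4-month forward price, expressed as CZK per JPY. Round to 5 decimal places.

T = 4/12 years.
Growth of 1 CZK over T: e^(0.0131×4/12) = 1.0043762.
JPY accumulates by e^(0.0240×4/12) = 1.0080321.
So F = 0.19202 × 1.0043762 / 1.0080321 = 0.1913236 (CZK/JPY).

0.19132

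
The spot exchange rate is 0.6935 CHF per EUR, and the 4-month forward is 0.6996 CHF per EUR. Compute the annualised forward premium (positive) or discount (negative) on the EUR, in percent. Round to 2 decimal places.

T = 4/12 years.
(F − S)/S = (0.6996 − 0.6935)/0.6935 = 0.0087960.
Per annum: 0.0087960 / (4/12) = 0.026388 = 2.64%.

+2.64%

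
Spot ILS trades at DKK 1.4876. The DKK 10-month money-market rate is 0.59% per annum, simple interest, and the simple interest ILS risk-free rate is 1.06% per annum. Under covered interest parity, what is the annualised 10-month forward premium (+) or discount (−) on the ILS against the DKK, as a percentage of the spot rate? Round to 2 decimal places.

T = 10/12 years.
F = S · g_DKK/g_ILS = 1.4876 × 1.0049167/1.0088333 = 1.4818247.
Annualised premium = (F − S)/S × (1/T) = (1.4818247 − 1.4876)/1.4876 ÷ (10/12) = -0.47%.

-0.47%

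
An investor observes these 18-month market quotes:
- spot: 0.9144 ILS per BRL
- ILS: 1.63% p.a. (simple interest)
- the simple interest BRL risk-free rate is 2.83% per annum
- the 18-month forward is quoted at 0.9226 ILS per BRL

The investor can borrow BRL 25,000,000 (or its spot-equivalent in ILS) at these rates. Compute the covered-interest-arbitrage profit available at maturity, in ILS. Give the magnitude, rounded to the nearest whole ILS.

ILS 625,182

T = 18/12 years.
Invest the BRL and cover forward: 25,000,000 × 1.042450 × 0.9226 = ILS 24,044,109.25.
Convert at spot and invest in ILS: 25,000,000 × 0.9144 × 1.024450 = ILS 23,418,927.00.
The quoted forward overvalues BRL, so borrow ILS, buy BRL at spot, deposit the BRL at 2.83%, and sell the proceeds forward at 0.9226.
The gap between the two covered legs is ILS 625,182.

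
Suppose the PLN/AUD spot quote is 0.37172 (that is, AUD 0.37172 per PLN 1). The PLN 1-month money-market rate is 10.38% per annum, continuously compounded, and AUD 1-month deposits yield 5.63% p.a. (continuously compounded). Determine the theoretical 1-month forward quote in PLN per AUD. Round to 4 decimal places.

2.7009

T = 1/12 years.
Growth of 1 AUD over T: e^(0.0563×1/12) = 1.0047027.
PLN growth factor: e^(0.1038×1/12) = 1.0086875.
CIP: F = S · (grow AUD)/(grow PLN) = 0.37172 × 1.0047027/1.0086875 = 0.3702515 AUD per PLN.
Quoted the other way: 1/0.3702515 = 2.7009 PLN per AUD.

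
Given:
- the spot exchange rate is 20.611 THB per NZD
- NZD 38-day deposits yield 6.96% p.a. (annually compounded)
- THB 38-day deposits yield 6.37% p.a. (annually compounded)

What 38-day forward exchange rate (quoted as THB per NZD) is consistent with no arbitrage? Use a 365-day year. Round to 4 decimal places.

20.5991

T = 38/365 years.
Growth of 1 THB over T: (1 + 0.0637)^(38/365) = 1.00644983.
NZD accumulates by (1 + 0.0696)^(38/365) = 1.00702958.
CIP: F = S · (grow THB)/(grow NZD) = 20.611 × 1.00644983/1.00702958 = 20.599134 THB per NZD.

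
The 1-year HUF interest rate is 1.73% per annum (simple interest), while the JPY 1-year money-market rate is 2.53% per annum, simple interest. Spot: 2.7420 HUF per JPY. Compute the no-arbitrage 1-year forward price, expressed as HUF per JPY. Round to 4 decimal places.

T = 1 year.
Growth of 1 HUF over T: 1 + 0.0173×1 = 1.017300.
JPY accumulates by 1 + 0.0253×1 = 1.025300.
So F = 2.742 × 1.017300 / 1.025300 = 2.720605 (HUF/JPY).

2.7206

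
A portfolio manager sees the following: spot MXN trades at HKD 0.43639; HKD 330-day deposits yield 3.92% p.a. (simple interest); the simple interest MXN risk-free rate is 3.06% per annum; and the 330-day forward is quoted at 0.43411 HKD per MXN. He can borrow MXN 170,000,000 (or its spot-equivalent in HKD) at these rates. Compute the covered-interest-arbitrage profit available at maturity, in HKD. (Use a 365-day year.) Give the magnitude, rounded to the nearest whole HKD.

HKD 975,147

T = 330/365 years.
Keep in MXN, deliver into the forward: 170,000,000·1.0276657534·0.43411 = HKD 75,840,396.64.
Swap to HKD now, deposit: 170,000,000·0.43639·1.0354410959 = HKD 76,815,543.77.
The quoted forward undervalues MXN, so borrow MXN, convert to HKD at spot, deposit the HKD at 3.92%, and buy MXN forward at 0.43411 to cover the loan.
The gap between the two covered legs is HKD 975,147.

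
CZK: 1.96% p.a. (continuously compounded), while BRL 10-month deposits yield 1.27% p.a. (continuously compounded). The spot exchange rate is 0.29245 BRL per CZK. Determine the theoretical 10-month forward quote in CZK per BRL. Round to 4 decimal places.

T = 10/12 years.
Growth of 1 BRL over T: e^(0.0127×10/12) = 1.0106395.
Growth of 1 CZK over T: e^(0.0196×10/12) = 1.0164675.
So F = 0.29245 × 1.0106395 / 1.0164675 = 0.2907732 (BRL/CZK).
Quoted the other way: 1/0.2907732 = 3.4391 CZK per BRL.

3.4391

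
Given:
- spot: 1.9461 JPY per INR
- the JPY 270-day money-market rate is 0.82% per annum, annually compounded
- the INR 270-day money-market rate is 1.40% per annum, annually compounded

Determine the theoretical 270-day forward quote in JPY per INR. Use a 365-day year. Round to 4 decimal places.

1.9379

T = 270/365 years.
JPY growth factor: (1 + 0.0082)^(270/365) = 1.0060593.
Growth of 1 INR over T: (1 + 0.0140)^(270/365) = 1.0103374.
Forward (JPY per INR) = 1.9461 × 1.0060593 / 1.0103374 = 1.937860.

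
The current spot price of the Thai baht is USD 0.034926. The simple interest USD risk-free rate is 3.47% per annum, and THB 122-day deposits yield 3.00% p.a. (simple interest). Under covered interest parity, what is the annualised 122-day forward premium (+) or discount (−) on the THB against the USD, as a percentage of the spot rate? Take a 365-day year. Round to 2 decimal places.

T = 122/365 years.
No-arbitrage forward: 0.034926 × 1.0115984 / 1.0100274 = 0.034980324 USD/THB.
Annualised premium = (F − S)/S × (1/T) = (0.034980324 − 0.034926)/0.034926 ÷ (122/365) = 0.47%.

+0.47%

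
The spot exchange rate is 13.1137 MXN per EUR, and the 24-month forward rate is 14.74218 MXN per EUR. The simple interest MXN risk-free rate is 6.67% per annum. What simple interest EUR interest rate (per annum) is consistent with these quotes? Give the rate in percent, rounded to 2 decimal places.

0.41%

T = 2 years.
CIP gives F = S · g_MXN/g_EUR, so g_MXN/g_EUR = 14.74218/13.1137 = 1.1241816.
MXN growth factor: 1 + 0.0667×2 = 1.133400.
Hence g_EUR = 1.0082001.
(1.0082001 − 1)/T = 0.004100, i.e. 0.41%.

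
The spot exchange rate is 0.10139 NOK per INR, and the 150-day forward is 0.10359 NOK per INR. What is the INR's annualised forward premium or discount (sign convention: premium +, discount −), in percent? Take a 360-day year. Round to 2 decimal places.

T = 150/360 years.
(F − S)/S = (0.10359 − 0.10139)/0.10139 = 0.0216984.
Annualise by dividing by T: 0.0216984 / (150/360) = 0.052076 → 5.21%.

+5.21%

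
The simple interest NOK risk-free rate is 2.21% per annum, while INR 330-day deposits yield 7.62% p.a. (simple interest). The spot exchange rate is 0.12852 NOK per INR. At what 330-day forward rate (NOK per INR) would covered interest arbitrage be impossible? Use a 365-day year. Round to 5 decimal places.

T = 330/365 years.
NOK accumulates by 1 + 0.0221×330/365 = 1.0199808.
INR accumulates by 1 + 0.0762×330/365 = 1.0688932.
CIP: F = S · (grow NOK)/(grow INR) = 0.12852 × 1.0199808/1.0688932 = 0.1226389 NOK per INR.

0.12264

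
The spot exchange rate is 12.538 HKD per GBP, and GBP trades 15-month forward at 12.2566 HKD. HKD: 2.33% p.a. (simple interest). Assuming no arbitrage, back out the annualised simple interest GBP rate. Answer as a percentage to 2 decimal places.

T = 15/12 years.
CIP gives F = S · g_HKD/g_GBP, so g_HKD/g_GBP = 12.2566/12.538 = 0.9775562.
The HKD side grows by 1 + 0.0233×15/12 = 1.029125.
So the GBP growth factor = 1.0527528.
r = (1.0527528 − 1)/(15/12) = 0.042202 → 4.22%.

4.22%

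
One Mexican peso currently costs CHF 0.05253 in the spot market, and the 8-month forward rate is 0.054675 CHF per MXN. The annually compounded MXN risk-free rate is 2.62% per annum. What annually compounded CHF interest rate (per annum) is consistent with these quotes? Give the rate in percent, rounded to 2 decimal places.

8.97%

T = 8/12 years.
CIP gives F = S · g_CHF/g_MXN, so g_CHF/g_MXN = 0.054675/0.05253 = 1.0408338.
The MXN side grows by (1 + 0.0262)^(8/12) = 1.0173913.
That pins the CHF growth at 1.0589353.
Annualise: 1.0589353^(12/8) − 1 = 0.089693 = 8.97%.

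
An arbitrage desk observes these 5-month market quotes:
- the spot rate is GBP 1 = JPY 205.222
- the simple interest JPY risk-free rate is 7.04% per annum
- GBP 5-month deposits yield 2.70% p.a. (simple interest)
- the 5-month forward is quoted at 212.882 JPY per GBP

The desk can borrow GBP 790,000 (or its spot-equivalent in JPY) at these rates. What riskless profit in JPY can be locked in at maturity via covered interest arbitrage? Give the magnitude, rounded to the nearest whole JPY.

JPY 3,187,711

T = 5/12 years.
Keep in GBP, deliver into the forward: 790,000·1.011250·212.882 = JPY 170,068,768.78.
Swap to JPY now, deposit: 790,000·205.222·1.02933333333 = JPY 166,881,057.81.
The quoted forward overvalues GBP, so borrow JPY, buy GBP at spot, deposit the GBP at 2.70%, and sell the proceeds forward at 212.882.
Profit = 170,068,768.78 − 166,881,057.81 = JPY 3,187,711.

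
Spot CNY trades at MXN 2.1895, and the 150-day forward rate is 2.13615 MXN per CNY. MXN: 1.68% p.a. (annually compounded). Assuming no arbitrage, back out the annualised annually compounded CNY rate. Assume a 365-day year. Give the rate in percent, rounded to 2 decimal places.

7.97%

T = 150/365 years.
CIP gives F = S · g_MXN/g_CNY, so g_MXN/g_CNY = 2.13615/2.1895 = 0.9756337.
The MXN side grows by (1 + 0.0168)^(150/365) = 1.0068702.
Hence g_CNY = 1.0320166.
r = 1.0320166^(365/150) − 1 = 0.079703 → 7.97%.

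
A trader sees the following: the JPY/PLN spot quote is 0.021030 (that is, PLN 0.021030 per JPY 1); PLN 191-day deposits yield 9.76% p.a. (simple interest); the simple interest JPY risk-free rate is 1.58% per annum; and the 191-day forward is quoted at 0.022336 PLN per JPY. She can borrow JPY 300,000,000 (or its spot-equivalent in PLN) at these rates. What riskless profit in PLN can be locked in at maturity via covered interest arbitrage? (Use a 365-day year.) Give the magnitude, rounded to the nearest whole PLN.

PLN 124,983

T = 191/365 years.
Keep in JPY, deliver into the forward: 300,000,000·1.008267945·0.022336 = PLN 6,756,201.85.
Swap to PLN now, deposit: 300,000,000·0.021030·1.051072877 = PLN 6,631,218.78.
The quoted forward overvalues JPY, so borrow PLN, buy JPY at spot, deposit the JPY at 1.58%, and sell the proceeds forward at 0.022336.
Profit = 6,756,201.85 − 6,631,218.78 = PLN 124,983.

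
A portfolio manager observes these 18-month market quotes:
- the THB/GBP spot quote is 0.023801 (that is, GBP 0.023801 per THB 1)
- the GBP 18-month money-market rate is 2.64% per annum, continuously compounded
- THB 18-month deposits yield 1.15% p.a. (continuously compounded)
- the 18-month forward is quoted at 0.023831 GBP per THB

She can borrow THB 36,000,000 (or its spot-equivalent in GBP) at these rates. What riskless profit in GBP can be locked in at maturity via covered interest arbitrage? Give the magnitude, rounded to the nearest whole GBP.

GBP 18,604

T = 18/12 years.
Keep in THB, deliver into the forward: 36,000,000·1.01739964·0.023831 = GBP 872,843.43.
Swap to GBP now, deposit: 36,000,000·0.023801·1.04039453 = GBP 891,447.49.
The quoted forward undervalues THB, so borrow THB, convert to GBP at spot, deposit the GBP at 2.64%, and buy THB forward at 0.023831 to cover the loan.
Profit = 891,447.49 − 872,843.43 = GBP 18,604.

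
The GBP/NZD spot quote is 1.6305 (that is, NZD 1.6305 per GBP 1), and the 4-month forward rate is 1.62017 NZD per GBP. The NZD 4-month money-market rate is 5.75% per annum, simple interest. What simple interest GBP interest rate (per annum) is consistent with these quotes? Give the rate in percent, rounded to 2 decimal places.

7.70%

T = 4/12 years.
F/S = 1.62017/1.6305 = 0.9936645 = (growth of NZD) / (growth of GBP).
The NZD side grows by 1 + 0.0575×4/12 = 1.0191667.
That pins the GBP growth at 1.0256648.
(1.0256648 − 1)/T = 0.076994, i.e. 7.70%.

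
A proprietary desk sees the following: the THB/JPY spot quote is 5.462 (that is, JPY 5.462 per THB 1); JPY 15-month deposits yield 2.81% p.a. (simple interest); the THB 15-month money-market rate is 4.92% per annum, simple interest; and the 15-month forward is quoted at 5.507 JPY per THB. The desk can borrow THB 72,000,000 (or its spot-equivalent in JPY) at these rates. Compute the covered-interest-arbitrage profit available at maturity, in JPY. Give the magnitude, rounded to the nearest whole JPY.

JPY 13,811,598

T = 15/12 years.
Route A — deposit THB, sell forward: 72,000,000 × 1.061500 × 5.507 = JPY 420,888,996.00.
Route B — convert at spot, deposit JPY: 72,000,000 × 5.462 × 1.035125 = JPY 407,077,398.00.
The quoted forward overvalues THB, so borrow JPY, buy THB at spot, deposit the THB at 4.92%, and sell the proceeds forward at 5.507.
Arbitrage profit = |420,888,996.00 − 407,077,398.00| = JPY 13,811,598.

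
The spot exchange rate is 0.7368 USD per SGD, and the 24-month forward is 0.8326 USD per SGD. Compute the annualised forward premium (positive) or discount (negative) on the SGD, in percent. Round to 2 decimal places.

T = 2 years.
Period premium: (0.8326 − 0.7368)/0.7368 = 0.1300217.
×(1/T) gives 6.50% p.a.

+6.50%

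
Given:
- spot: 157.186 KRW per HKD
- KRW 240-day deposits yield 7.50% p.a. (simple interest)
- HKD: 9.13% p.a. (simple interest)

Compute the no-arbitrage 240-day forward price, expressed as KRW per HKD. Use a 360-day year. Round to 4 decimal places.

T = 240/360 years.
KRW growth factor: 1 + 0.0750×240/360 = 1.050000.
HKD growth factor: 1 + 0.0913×240/360 = 1.060866667.
So F = 157.186 × 1.050000 / 1.060866667 = 155.575913 (KRW/HKD).

155.5759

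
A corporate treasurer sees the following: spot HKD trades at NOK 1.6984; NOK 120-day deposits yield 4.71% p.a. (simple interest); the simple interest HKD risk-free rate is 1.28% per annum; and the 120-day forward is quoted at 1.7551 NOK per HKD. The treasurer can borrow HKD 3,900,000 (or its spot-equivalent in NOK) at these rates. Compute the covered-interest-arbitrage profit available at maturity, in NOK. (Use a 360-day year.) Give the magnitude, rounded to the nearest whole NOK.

T = 120/360 years.
Invest the HKD and cover forward: 3,900,000 × 1.004266667 × 1.7551 = NOK 6,874,094.87.
Convert at spot and invest in NOK: 3,900,000 × 1.6984 × 1.015700 = NOK 6,727,753.03.
The quoted forward overvalues HKD, so borrow NOK, buy HKD at spot, deposit the HKD at 1.28%, and sell the proceeds forward at 1.7551.
The gap between the two covered legs is NOK 146,342.

NOK 146,342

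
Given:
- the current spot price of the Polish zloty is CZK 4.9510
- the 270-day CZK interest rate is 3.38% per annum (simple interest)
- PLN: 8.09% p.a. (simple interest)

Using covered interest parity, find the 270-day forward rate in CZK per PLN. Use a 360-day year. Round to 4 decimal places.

T = 270/360 years.
CZK accumulates by 1 + 0.0338×270/360 = 1.025350.
Growth of 1 PLN over T: 1 + 0.0809×270/360 = 1.060675.
CIP: F = S · (grow CZK)/(grow PLN) = 4.951 × 1.025350/1.060675 = 4.786111 CZK per PLN.

4.7861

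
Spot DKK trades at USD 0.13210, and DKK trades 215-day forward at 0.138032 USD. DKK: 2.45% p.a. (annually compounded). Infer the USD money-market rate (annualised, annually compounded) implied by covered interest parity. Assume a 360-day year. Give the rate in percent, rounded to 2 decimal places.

T = 215/360 years.
By CIP, F/S equals the USD-to-DKK growth ratio: 0.138032/0.1321 = 1.0449054.
DKK growth factor: (1 + 0.0245)^(215/360) = 1.0145606.
That pins the USD growth at 1.0601198.
r = 1.0601198^(360/215) − 1 = 0.102693 → 10.27%.

10.27%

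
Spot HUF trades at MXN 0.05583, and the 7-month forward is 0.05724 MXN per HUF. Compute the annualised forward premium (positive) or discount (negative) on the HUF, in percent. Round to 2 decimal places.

+4.33%

T = 7/12 years.
Period premium: (0.05724 − 0.05583)/0.05583 = 0.0252552.
×(1/T) gives 4.33% p.a.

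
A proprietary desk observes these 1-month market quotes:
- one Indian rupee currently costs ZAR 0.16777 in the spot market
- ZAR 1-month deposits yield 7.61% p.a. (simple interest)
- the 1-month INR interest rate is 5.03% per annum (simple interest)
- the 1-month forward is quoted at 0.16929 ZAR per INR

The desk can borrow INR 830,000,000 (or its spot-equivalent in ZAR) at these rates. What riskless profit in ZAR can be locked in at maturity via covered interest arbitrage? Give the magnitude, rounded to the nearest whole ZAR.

ZAR 967,503

T = 1/12 years.
Invest the INR and cover forward: 830,000,000 × 1.00419166667 × 0.16929 = ZAR 141,099,674.02.
Convert at spot and invest in ZAR: 830,000,000 × 0.16777 × 1.00634166667 = ZAR 140,132,171.38.
The quoted forward overvalues INR, so borrow ZAR, buy INR at spot, deposit the INR at 5.03%, and sell the proceeds forward at 0.16929.
Profit = 141,099,674.02 − 140,132,171.38 = ZAR 967,503.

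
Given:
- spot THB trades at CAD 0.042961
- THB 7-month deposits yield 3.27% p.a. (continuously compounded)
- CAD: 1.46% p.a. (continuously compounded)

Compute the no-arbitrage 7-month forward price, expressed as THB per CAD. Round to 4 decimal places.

T = 7/12 years.
CAD accumulates by e^(0.0146×7/12) = 1.00855304.
THB accumulates by e^(0.0327×7/12) = 1.01925809.
CIP: F = S · (grow CAD)/(grow THB) = 0.042961 × 1.00855304/1.01925809 = 0.042509790 CAD per THB.
Invert for THB per CAD: 1 / 0.042509790 = 23.5240.

23.5240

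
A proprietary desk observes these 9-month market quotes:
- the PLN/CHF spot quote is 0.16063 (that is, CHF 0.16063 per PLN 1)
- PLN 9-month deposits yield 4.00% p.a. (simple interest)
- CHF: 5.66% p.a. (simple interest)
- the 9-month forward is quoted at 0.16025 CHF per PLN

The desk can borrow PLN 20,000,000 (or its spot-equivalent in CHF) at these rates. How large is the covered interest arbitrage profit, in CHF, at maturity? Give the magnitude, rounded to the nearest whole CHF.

T = 9/12 years.
Route A — deposit PLN, sell forward: 20,000,000 × 1.030000 × 0.16025 = CHF 3,301,150.00.
Route B — convert at spot, deposit CHF: 20,000,000 × 0.16063 × 1.042450 = CHF 3,348,974.87.
The quoted forward undervalues PLN, so borrow PLN, convert to CHF at spot, deposit the CHF at 5.66%, and buy PLN forward at 0.16025 to cover the loan.
Profit = 3,348,974.87 − 3,301,150.00 = CHF 47,825.

CHF 47,825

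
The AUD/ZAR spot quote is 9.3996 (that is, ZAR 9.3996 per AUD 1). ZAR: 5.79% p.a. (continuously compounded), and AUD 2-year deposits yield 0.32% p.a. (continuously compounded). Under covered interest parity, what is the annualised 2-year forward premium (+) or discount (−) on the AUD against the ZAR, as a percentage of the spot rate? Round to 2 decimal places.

T = 2 years.
CIP forward (ZAR per AUD) = 9.3996 × 1.1227713/1.0064205 = 10.4862740.
Annualised premium = (F − S)/S × (1/T) = (10.4862740 − 9.3996)/9.3996 ÷ 2 = 5.78%.

+5.78%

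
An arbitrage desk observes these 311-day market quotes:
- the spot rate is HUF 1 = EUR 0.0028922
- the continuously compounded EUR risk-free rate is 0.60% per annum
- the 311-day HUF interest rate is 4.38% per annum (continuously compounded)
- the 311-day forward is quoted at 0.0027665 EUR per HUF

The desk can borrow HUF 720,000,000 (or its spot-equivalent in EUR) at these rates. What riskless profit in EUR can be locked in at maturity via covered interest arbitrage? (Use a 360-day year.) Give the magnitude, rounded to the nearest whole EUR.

T = 311/360 years.
Invest the HUF and cover forward: 720,000,000 × 1.038563318 × 0.0027665 = EUR 2,068,693.50.
Convert at spot and invest in EUR: 720,000,000 × 0.0028922 × 1.00519679 = EUR 2,093,205.71.
The quoted forward undervalues HUF, so borrow HUF, convert to EUR at spot, deposit the EUR at 0.60%, and buy HUF forward at 0.0027665 to cover the loan.
The gap between the two covered legs is EUR 24,512.

EUR 24,512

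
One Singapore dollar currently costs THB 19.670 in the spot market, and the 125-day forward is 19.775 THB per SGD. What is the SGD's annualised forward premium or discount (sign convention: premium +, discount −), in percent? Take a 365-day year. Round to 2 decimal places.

+1.56%

T = 125/365 years.
Period premium: (19.775 − 19.67)/19.67 = 0.0053381.
×(1/T) gives 1.56% p.a.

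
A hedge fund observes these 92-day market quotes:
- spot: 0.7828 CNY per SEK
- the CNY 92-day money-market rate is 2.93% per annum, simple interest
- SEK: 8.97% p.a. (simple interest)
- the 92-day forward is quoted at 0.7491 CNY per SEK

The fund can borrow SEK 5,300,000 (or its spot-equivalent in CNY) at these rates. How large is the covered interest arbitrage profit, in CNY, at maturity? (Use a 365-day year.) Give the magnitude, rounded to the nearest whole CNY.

CNY 119,486

T = 92/365 years.
Invest the SEK and cover forward: 5,300,000 × 1.022609315 × 0.7491 = CNY 4,059,994.18.
Convert at spot and invest in CNY: 5,300,000 × 0.7828 × 1.007385205 = CNY 4,179,480.03.
The quoted forward undervalues SEK, so borrow SEK, convert to CNY at spot, deposit the CNY at 2.93%, and buy SEK forward at 0.7491 to cover the loan.
Profit = 4,179,480.03 − 4,059,994.18 = CNY 119,486.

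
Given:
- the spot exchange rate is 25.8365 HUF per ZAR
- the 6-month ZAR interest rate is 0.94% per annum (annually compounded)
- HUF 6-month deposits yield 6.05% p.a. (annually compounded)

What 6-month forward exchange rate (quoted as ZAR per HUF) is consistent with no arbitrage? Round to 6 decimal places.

T = 6/12 years.
Growth of 1 HUF over T: (1 + 0.0605)^(6/12) = 1.0298058.
Growth of 1 ZAR over T: (1 + 0.0094)^(6/12) = 1.004689.
CIP: F = S · (grow HUF)/(grow ZAR) = 25.8365 × 1.0298058/1.004689 = 26.48240 HUF per ZAR.
Quoted the other way: 1/26.48240 = 0.037761 ZAR per HUF.

0.037761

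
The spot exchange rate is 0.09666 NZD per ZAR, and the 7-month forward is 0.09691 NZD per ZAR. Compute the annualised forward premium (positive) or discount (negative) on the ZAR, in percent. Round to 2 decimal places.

+0.44%

T = 7/12 years.
(F − S)/S = (0.09691 − 0.09666)/0.09666 = 0.0025864.
×(1/T) gives 0.44% p.a.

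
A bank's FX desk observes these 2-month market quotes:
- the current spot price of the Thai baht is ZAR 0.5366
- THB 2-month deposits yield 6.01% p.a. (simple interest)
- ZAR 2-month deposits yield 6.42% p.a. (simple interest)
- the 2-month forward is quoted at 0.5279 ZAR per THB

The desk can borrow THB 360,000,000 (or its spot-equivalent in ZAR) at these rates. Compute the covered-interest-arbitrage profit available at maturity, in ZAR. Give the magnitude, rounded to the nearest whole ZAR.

T = 2/12 years.
Invest the THB and cover forward: 360,000,000 × 1.01001666667 × 0.5279 = ZAR 191,947,607.40.
Convert at spot and invest in ZAR: 360,000,000 × 0.5366 × 1.010700 = ZAR 195,242,983.20.
The quoted forward undervalues THB, so borrow THB, convert to ZAR at spot, deposit the ZAR at 6.42%, and buy THB forward at 0.5279 to cover the loan.
Arbitrage profit = |191,947,607.40 − 195,242,983.20| = ZAR 3,295,376.

ZAR 3,295,376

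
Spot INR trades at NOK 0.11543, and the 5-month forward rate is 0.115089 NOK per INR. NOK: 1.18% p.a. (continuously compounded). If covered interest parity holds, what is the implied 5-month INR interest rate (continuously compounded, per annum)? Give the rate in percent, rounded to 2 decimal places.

T = 5/12 years.
By CIP, F/S equals the NOK-to-INR growth ratio: 0.115089/0.11543 = 0.9970458.
The NOK side grows by e^(0.0118×5/12) = 1.0049288.
So the INR growth factor = 1.0079064.
r = ln(1.0079064)/(5/12) = 0.018901 → 1.89%.

1.89%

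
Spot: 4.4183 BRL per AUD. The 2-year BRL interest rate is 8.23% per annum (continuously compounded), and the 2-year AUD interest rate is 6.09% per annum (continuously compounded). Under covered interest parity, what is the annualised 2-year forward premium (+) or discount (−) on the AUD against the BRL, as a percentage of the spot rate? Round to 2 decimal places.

+2.19%

T = 2 years.
F = S · g_BRL/g_AUD = 4.4183 × 1.1789215/1.1295282 = 4.6115085.
Annualised premium = (F − S)/S × (1/T) = (4.6115085 − 4.4183)/4.4183 ÷ 2 = 2.19%.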